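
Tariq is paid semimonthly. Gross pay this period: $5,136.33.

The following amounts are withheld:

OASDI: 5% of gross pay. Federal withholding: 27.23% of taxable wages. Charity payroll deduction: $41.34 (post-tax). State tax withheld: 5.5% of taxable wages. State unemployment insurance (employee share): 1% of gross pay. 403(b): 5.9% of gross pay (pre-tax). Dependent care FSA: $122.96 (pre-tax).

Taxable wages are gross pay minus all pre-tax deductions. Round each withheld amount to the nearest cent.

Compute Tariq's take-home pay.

403(b): $5,136.33 × 0.059 = $303.04
Dependent care FSA: $122.96
Pre-tax total = $303.04 + $122.96 = $426.00
Taxable wages = $5,136.33 − $426.00 = $4,710.33
Federal withholding: $4,710.33 × 0.2723 = $1,282.62
State tax withheld: $4,710.33 × 0.055 = $259.07
OASDI: $5,136.33 × 0.05 = $256.82
State unemployment insurance (employee share): $5,136.33 × 0.01 = $51.36
Charity payroll deduction: $41.34
Total deductions = $303.04 + $122.96 + $1,282.62 + $259.07 + $256.82 + $51.36 + $41.34 = $2,317.21
Net pay = $5,136.33 − $2,317.21 = $2,819.12

$2,819.12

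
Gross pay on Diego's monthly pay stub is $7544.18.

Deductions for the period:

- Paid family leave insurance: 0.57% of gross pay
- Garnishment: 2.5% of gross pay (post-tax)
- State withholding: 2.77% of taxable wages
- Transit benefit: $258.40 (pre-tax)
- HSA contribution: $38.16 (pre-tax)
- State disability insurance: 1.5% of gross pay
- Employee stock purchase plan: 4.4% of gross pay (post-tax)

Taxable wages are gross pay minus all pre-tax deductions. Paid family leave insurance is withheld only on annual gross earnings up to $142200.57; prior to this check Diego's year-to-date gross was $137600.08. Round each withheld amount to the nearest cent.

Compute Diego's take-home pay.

$6386.94

Transit benefit: $258.40
HSA contribution: $38.16
Pre-tax total = $258.40 + $38.16 = $296.56
Taxable wages = $7544.18 − $296.56 = $7247.62
State withholding: $7247.62 × 0.0277 = $200.76
State disability insurance: $7544.18 × 0.015 = $113.16
Paid family leave insurance: only $142200.57 − $137600.08 = $4600.49 of this check is subject → $4600.49 × 0.0057 = $26.22
Garnishment: $7544.18 × 0.025 = $188.60
Employee stock purchase plan: $7544.18 × 0.044 = $331.94
Total deductions = $258.40 + $38.16 + $200.76 + $113.16 + $26.22 + $188.60 + $331.94 = $1157.24
Net pay = $7544.18 − $1157.24 = $6386.94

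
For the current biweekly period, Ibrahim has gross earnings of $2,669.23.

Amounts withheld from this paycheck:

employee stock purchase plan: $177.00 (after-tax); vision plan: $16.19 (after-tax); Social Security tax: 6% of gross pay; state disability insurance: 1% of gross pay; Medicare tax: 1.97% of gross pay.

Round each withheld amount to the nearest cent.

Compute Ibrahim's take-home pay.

State disability insurance: $2,669.23 × 0.01 = $26.69
Social Security tax: $2,669.23 × 0.06 = $160.15
Medicare tax: $2,669.23 × 0.0197 = $52.58
Vision plan: $16.19
Employee stock purchase plan: $177.00
Total deductions = $26.69 + $160.15 + $52.58 + $16.19 + $177.00 = $432.61
Net pay = $2,669.23 − $432.61 = $2,236.62

$2,236.62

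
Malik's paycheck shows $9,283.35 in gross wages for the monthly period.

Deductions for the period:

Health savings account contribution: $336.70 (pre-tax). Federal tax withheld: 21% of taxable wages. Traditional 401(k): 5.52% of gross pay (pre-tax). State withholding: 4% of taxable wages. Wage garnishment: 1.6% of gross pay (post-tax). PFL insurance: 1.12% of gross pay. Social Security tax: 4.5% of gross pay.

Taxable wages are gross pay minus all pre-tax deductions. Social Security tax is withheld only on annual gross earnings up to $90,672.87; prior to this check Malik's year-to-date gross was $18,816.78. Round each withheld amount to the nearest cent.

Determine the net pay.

Health savings account contribution: $336.70
Traditional 401(k): $9,283.35 × 0.0552 = $512.44
Pre-tax total = $336.70 + $512.44 = $849.14
Taxable wages = $9,283.35 − $849.14 = $8,434.21
State withholding: $8,434.21 × 0.04 = $337.37
Federal tax withheld: $8,434.21 × 0.21 = $1,771.18
Social Security tax: cap not yet reached, full $9,283.35 is subject → $9,283.35 × 0.045 = $417.75
PFL insurance: $9,283.35 × 0.0112 = $103.97
Wage garnishment: $9,283.35 × 0.016 = $148.53
Total deductions = $336.70 + $512.44 + $337.37 + $1,771.18 + $417.75 + $103.97 + $148.53 = $3,627.94
Net pay = $9,283.35 − $3,627.94 = $5,655.41

$5,655.41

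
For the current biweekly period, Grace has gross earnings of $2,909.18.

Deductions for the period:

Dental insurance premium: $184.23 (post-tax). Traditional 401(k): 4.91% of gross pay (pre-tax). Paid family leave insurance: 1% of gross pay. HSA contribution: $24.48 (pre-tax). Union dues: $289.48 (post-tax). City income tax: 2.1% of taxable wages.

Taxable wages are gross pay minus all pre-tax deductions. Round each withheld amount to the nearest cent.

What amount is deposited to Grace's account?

Traditional 401(k): $2,909.18 × 0.0491 = $142.84
HSA contribution: $24.48
Pre-tax total = $142.84 + $24.48 = $167.32
Taxable wages = $2,909.18 − $167.32 = $2,741.86
City income tax: $2,741.86 × 0.021 = $57.58
Paid family leave insurance: $2,909.18 × 0.01 = $29.09
Union dues: $289.48
Dental insurance premium: $184.23
Total deductions = $142.84 + $24.48 + $57.58 + $29.09 + $289.48 + $184.23 = $727.70
Net pay = $2,909.18 − $727.70 = $2,181.48

$2,181.48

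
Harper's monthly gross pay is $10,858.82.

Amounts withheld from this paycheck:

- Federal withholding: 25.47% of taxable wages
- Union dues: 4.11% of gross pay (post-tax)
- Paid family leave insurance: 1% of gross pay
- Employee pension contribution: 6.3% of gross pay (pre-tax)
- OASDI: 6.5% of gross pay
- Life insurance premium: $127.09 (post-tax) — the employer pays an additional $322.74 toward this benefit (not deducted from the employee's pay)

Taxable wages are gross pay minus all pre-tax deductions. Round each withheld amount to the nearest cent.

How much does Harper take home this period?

Employee pension contribution: $10,858.82 × 0.063 = $684.11
Taxable wages = $10,858.82 − $684.11 = $10,174.71
Federal withholding: $10,174.71 × 0.2547 = $2,591.50
OASDI: $10,858.82 × 0.065 = $705.82
Paid family leave insurance: $10,858.82 × 0.01 = $108.59
Union dues: $10,858.82 × 0.0411 = $446.30
Life insurance premium: $127.09
(Employer's $322.74 toward life insurance premium is not withheld from the employee.)
Total deductions = $684.11 + $2,591.50 + $705.82 + $108.59 + $446.30 + $127.09 = $4,663.41
Net pay = $10,858.82 − $4,663.41 = $6,195.41

$6,195.41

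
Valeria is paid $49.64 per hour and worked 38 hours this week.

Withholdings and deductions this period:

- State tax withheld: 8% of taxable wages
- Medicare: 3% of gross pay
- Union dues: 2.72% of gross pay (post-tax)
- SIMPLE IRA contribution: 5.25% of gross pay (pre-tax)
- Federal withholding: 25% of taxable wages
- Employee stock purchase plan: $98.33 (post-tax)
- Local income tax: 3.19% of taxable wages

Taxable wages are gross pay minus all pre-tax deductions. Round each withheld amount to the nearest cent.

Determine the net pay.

$934.25

Gross pay: 38 × $49.64 = $1886.32
SIMPLE IRA contribution: $1886.32 × 0.0525 = $99.03
Taxable wages = $1886.32 − $99.03 = $1787.29
State tax withheld: $1787.29 × 0.08 = $142.98
Local income tax: $1787.29 × 0.0319 = $57.01
Federal withholding: $1787.29 × 0.25 = $446.82
Medicare: $1886.32 × 0.03 = $56.59
Union dues: $1886.32 × 0.0272 = $51.31
Employee stock purchase plan: $98.33
Total deductions = $99.03 + $142.98 + $57.01 + $446.82 + $56.59 + $51.31 + $98.33 = $952.07
Net pay = $1886.32 − $952.07 = $934.25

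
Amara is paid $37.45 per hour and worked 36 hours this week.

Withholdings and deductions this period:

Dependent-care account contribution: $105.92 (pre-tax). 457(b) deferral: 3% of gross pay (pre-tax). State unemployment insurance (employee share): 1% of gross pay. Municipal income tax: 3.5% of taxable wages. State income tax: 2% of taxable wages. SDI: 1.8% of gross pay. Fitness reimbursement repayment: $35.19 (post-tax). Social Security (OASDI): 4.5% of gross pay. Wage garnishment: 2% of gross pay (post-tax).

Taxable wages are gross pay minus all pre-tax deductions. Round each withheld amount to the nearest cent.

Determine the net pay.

Gross pay: 36 × $37.45 = $1348.20
457(b) deferral: $1348.20 × 0.03 = $40.45
Dependent-care account contribution: $105.92
Pre-tax total = $40.45 + $105.92 = $146.37
Taxable wages = $1348.20 − $146.37 = $1201.83
Municipal income tax: $1201.83 × 0.035 = $42.06
State income tax: $1201.83 × 0.02 = $24.04
SDI: $1348.20 × 0.018 = $24.27
Social Security (OASDI): $1348.20 × 0.045 = $60.67
State unemployment insurance (employee share): $1348.20 × 0.01 = $13.48
Fitness reimbursement repayment: $35.19
Wage garnishment: $1348.20 × 0.02 = $26.96
Total deductions = $40.45 + $105.92 + $42.06 + $24.04 + $24.27 + $60.67 + $13.48 + $35.19 + $26.96 = $373.04
Net pay = $1348.20 − $373.04 = $975.16

$975.16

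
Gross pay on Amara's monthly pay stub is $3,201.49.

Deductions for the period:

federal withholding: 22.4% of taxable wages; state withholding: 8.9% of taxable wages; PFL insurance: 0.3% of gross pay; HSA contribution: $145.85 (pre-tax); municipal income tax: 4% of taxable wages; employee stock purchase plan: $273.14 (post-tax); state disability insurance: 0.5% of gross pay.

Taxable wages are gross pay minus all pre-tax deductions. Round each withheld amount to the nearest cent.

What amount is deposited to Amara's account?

$1,678.25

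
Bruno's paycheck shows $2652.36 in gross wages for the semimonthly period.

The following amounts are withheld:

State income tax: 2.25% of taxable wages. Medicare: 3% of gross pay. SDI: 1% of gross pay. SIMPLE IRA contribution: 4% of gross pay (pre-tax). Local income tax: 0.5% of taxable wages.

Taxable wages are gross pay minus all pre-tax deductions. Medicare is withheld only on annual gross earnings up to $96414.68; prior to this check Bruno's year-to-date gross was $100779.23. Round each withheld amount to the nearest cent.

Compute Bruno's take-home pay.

$2449.73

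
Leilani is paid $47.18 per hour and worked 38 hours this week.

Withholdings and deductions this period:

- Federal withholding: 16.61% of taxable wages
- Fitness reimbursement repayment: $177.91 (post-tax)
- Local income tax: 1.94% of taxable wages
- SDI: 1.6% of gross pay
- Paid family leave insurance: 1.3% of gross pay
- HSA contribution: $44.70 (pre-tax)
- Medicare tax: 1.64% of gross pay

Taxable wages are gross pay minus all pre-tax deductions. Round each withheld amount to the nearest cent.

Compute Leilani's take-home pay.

$1,164.55

Gross pay: 38 × $47.18 = $1,792.84
HSA contribution: $44.70
Taxable wages = $1,792.84 − $44.70 = $1,748.14
Local income tax: $1,748.14 × 0.0194 = $33.91
Federal withholding: $1,748.14 × 0.1661 = $290.37
Medicare tax: $1,792.84 × 0.0164 = $29.40
SDI: $1,792.84 × 0.016 = $28.69
Paid family leave insurance: $1,792.84 × 0.013 = $23.31
Fitness reimbursement repayment: $177.91
Total deductions = $44.70 + $33.91 + $290.37 + $29.40 + $28.69 + $23.31 + $177.91 = $628.29
Net pay = $1,792.84 − $628.29 = $1,164.55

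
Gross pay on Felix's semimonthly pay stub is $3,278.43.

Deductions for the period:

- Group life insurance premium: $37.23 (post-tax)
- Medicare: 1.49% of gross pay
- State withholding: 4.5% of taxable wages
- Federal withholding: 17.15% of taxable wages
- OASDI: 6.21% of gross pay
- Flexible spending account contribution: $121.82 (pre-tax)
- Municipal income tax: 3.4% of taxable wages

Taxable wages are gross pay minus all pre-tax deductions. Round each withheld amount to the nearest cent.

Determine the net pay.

Flexible spending account contribution: $121.82
Taxable wages = $3,278.43 − $121.82 = $3,156.61
Federal withholding: $3,156.61 × 0.1715 = $541.36
Municipal income tax: $3,156.61 × 0.034 = $107.32
State withholding: $3,156.61 × 0.045 = $142.05
Medicare: $3,278.43 × 0.0149 = $48.85
OASDI: $3,278.43 × 0.0621 = $203.59
Group life insurance premium: $37.23
Total deductions = $121.82 + $541.36 + $107.32 + $142.05 + $48.85 + $203.59 + $37.23 = $1,202.22
Net pay = $3,278.43 − $1,202.22 = $2,076.21

$2,076.21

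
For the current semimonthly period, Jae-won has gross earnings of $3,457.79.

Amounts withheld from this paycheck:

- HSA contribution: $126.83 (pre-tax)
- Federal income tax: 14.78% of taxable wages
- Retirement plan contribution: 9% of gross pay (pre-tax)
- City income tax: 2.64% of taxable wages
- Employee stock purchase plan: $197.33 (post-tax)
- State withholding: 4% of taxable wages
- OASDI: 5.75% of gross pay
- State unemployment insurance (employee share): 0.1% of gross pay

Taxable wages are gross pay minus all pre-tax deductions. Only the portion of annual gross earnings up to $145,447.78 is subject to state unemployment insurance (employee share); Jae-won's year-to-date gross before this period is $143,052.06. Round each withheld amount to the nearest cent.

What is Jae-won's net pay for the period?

HSA contribution: $126.83
Retirement plan contribution: $3,457.79 × 0.09 = $311.20
Pre-tax total = $126.83 + $311.20 = $438.03
Taxable wages = $3,457.79 − $438.03 = $3,019.76
Federal income tax: $3,019.76 × 0.1478 = $446.32
State withholding: $3,019.76 × 0.04 = $120.79
City income tax: $3,019.76 × 0.0264 = $79.72
OASDI: $3,457.79 × 0.0575 = $198.82
State unemployment insurance (employee share): only $145,447.78 − $143,052.06 = $2,395.72 of this check is subject → $2,395.72 × 0.001 = $2.40
Employee stock purchase plan: $197.33
Total deductions = $126.83 + $311.20 + $446.32 + $120.79 + $79.72 + $198.82 + $2.40 + $197.33 = $1,483.41
Net pay = $3,457.79 − $1,483.41 = $1,974.38

$1,974.38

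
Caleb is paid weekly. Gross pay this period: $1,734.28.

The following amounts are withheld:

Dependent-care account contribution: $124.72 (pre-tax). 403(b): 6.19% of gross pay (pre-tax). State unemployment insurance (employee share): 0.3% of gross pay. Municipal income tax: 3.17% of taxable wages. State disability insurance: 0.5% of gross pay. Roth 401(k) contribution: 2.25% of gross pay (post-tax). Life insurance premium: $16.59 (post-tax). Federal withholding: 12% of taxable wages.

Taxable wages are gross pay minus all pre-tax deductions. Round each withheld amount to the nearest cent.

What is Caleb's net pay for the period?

403(b): $1,734.28 × 0.0619 = $107.35
Dependent-care account contribution: $124.72
Pre-tax total = $107.35 + $124.72 = $232.07
Taxable wages = $1,734.28 − $232.07 = $1,502.21
Municipal income tax: $1,502.21 × 0.0317 = $47.62
Federal withholding: $1,502.21 × 0.12 = $180.27
State unemployment insurance (employee share): $1,734.28 × 0.003 = $5.20
State disability insurance: $1,734.28 × 0.005 = $8.67
Roth 401(k) contribution: $1,734.28 × 0.0225 = $39.02
Life insurance premium: $16.59
Total deductions = $107.35 + $124.72 + $47.62 + $180.27 + $5.20 + $8.67 + $39.02 + $16.59 = $529.44
Net pay = $1,734.28 − $529.44 = $1,204.84

$1,204.84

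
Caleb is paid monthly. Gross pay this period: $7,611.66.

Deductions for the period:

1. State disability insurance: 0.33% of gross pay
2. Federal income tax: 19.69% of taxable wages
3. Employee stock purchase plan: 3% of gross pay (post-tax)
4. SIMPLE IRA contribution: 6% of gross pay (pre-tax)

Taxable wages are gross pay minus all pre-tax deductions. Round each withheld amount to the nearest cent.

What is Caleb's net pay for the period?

SIMPLE IRA contribution: $7,611.66 × 0.06 = $456.70
Taxable wages = $7,611.66 − $456.70 = $7,154.96
Federal income tax: $7,154.96 × 0.1969 = $1,408.81
State disability insurance: $7,611.66 × 0.0033 = $25.12
Employee stock purchase plan: $7,611.66 × 0.03 = $228.35
Total deductions = $456.70 + $1,408.81 + $25.12 + $228.35 = $2,118.98
Net pay = $7,611.66 − $2,118.98 = $5,492.68

$5,492.68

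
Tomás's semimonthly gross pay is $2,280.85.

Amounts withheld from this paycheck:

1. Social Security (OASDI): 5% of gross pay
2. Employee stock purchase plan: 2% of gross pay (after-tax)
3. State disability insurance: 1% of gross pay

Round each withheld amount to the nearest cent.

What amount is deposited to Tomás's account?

$2,098.38

State disability insurance: $2,280.85 × 0.01 = $22.81
Social Security (OASDI): $2,280.85 × 0.05 = $114.04
Employee stock purchase plan: $2,280.85 × 0.02 = $45.62
Total deductions = $22.81 + $114.04 + $45.62 = $182.47
Net pay = $2,280.85 − $182.47 = $2,098.38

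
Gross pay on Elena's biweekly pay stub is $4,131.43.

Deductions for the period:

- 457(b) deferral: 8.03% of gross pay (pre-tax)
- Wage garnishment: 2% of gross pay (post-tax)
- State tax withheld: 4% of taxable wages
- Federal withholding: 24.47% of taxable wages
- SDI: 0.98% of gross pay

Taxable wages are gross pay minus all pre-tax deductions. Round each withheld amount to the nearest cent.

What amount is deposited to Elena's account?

$2,594.79

457(b) deferral: $4,131.43 × 0.0803 = $331.75
Taxable wages = $4,131.43 − $331.75 = $3,799.68
Federal withholding: $3,799.68 × 0.2447 = $929.78
State tax withheld: $3,799.68 × 0.04 = $151.99
SDI: $4,131.43 × 0.0098 = $40.49
Wage garnishment: $4,131.43 × 0.02 = $82.63
Total deductions = $331.75 + $929.78 + $151.99 + $40.49 + $82.63 = $1,536.64
Net pay = $4,131.43 − $1,536.64 = $2,594.79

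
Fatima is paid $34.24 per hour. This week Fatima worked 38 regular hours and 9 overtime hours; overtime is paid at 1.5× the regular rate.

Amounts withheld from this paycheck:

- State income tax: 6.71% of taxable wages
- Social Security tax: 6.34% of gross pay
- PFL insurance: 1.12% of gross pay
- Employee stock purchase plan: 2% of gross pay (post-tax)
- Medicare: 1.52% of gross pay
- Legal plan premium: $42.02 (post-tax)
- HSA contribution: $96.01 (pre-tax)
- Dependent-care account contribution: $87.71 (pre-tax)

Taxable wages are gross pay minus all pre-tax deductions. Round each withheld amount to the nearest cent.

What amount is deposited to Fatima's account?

$1,238.01

Regular pay: 38 × $34.24 = $1,301.12
Overtime pay: 9 × $34.24 × 1.5 = $462.24
Gross pay = $1,301.12 + $462.24 = $1,763.36
Dependent-care account contribution: $87.71
HSA contribution: $96.01
Pre-tax total = $87.71 + $96.01 = $183.72
Taxable wages = $1,763.36 − $183.72 = $1,579.64
State income tax: $1,579.64 × 0.0671 = $105.99
Medicare: $1,763.36 × 0.0152 = $26.80
Social Security tax: $1,763.36 × 0.0634 = $111.80
PFL insurance: $1,763.36 × 0.0112 = $19.75
Legal plan premium: $42.02
Employee stock purchase plan: $1,763.36 × 0.02 = $35.27
Total deductions = $87.71 + $96.01 + $105.99 + $26.80 + $111.80 + $19.75 + $42.02 + $35.27 = $525.35
Net pay = $1,763.36 − $525.35 = $1,238.01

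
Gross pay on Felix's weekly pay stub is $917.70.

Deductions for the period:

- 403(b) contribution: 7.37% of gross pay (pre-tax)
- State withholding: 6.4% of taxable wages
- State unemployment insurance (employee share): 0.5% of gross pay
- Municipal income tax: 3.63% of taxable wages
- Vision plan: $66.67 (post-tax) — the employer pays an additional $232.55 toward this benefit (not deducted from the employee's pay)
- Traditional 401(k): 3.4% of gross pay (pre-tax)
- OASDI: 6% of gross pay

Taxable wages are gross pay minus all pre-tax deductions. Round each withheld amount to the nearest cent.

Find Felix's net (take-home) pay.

$610.42

403(b) contribution: $917.70 × 0.0737 = $67.63
Traditional 401(k): $917.70 × 0.034 = $31.20
Pre-tax total = $67.63 + $31.20 = $98.83
Taxable wages = $917.70 − $98.83 = $818.87
Municipal income tax: $818.87 × 0.0363 = $29.72
State withholding: $818.87 × 0.064 = $52.41
OASDI: $917.70 × 0.06 = $55.06
State unemployment insurance (employee share): $917.70 × 0.005 = $4.59
Vision plan: $66.67
(Employer's $232.55 toward vision plan is not withheld from the employee.)
Total deductions = $67.63 + $31.20 + $29.72 + $52.41 + $55.06 + $4.59 + $66.67 = $307.28
Net pay = $917.70 − $307.28 = $610.42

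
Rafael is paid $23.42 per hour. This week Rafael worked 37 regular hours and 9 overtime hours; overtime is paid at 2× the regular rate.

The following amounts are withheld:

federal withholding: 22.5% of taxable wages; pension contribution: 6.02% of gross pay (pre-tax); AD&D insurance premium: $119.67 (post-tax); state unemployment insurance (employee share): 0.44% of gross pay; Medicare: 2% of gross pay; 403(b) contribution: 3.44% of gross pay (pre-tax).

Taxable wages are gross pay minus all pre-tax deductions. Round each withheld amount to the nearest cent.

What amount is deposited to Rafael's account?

Regular pay: 37 × $23.42 = $866.54
Overtime pay: 9 × $23.42 × 2 = $421.56
Gross pay = $866.54 + $421.56 = $1288.10
403(b) contribution: $1288.10 × 0.0344 = $44.31
Pension contribution: $1288.10 × 0.0602 = $77.54
Pre-tax total = $44.31 + $77.54 = $121.85
Taxable wages = $1288.10 − $121.85 = $1166.25
Federal withholding: $1166.25 × 0.225 = $262.41
Medicare: $1288.10 × 0.02 = $25.76
State unemployment insurance (employee share): $1288.10 × 0.0044 = $5.67
AD&D insurance premium: $119.67
Total deductions = $44.31 + $77.54 + $262.41 + $25.76 + $5.67 + $119.67 = $535.36
Net pay = $1288.10 − $535.36 = $752.74

$752.74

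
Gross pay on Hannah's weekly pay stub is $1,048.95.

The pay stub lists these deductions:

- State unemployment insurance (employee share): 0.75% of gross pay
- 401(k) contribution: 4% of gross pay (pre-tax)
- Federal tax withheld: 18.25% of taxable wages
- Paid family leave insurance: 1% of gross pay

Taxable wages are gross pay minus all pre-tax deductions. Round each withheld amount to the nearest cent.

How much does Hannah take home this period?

401(k) contribution: $1,048.95 × 0.04 = $41.96
Taxable wages = $1,048.95 − $41.96 = $1,006.99
Federal tax withheld: $1,006.99 × 0.1825 = $183.78
Paid family leave insurance: $1,048.95 × 0.01 = $10.49
State unemployment insurance (employee share): $1,048.95 × 0.0075 = $7.87
Total deductions = $41.96 + $183.78 + $10.49 + $7.87 = $244.10
Net pay = $1,048.95 − $244.10 = $804.85

$804.85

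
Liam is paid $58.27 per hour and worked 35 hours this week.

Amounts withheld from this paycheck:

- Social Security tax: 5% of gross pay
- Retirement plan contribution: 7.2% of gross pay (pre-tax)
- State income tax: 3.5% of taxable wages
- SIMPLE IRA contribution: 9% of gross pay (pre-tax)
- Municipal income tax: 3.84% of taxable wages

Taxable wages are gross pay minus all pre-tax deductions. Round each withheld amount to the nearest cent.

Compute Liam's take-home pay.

Gross pay: 35 × $58.27 = $2,039.45
Retirement plan contribution: $2,039.45 × 0.072 = $146.84
SIMPLE IRA contribution: $2,039.45 × 0.09 = $183.55
Pre-tax total = $146.84 + $183.55 = $330.39
Taxable wages = $2,039.45 − $330.39 = $1,709.06
Municipal income tax: $1,709.06 × 0.0384 = $65.63
State income tax: $1,709.06 × 0.035 = $59.82
Social Security tax: $2,039.45 × 0.05 = $101.97
Total deductions = $146.84 + $183.55 + $65.63 + $59.82 + $101.97 = $557.81
Net pay = $2,039.45 − $557.81 = $1,481.64

$1,481.64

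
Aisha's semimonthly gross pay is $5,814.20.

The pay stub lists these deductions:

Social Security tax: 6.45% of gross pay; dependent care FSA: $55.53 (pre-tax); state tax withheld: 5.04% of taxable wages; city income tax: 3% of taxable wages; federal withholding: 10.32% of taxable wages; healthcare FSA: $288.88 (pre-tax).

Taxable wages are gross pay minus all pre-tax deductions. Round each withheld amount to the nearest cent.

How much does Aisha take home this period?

$4,090.52

Dependent care FSA: $55.53
Healthcare FSA: $288.88
Pre-tax total = $55.53 + $288.88 = $344.41
Taxable wages = $5,814.20 − $344.41 = $5,469.79
Federal withholding: $5,469.79 × 0.1032 = $564.48
City income tax: $5,469.79 × 0.03 = $164.09
State tax withheld: $5,469.79 × 0.0504 = $275.68
Social Security tax: $5,814.20 × 0.0645 = $375.02
Total deductions = $55.53 + $288.88 + $564.48 + $164.09 + $275.68 + $375.02 = $1,723.68
Net pay = $5,814.20 − $1,723.68 = $4,090.52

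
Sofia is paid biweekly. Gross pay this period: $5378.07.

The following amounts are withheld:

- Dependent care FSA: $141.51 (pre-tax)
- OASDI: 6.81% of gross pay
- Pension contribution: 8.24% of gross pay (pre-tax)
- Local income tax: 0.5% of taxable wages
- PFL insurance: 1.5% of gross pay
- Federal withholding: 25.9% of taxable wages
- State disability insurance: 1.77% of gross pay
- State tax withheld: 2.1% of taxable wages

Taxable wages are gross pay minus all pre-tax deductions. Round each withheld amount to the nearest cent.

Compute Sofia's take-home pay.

$2885.18

Pension contribution: $5378.07 × 0.0824 = $443.15
Dependent care FSA: $141.51
Pre-tax total = $443.15 + $141.51 = $584.66
Taxable wages = $5378.07 − $584.66 = $4793.41
Federal withholding: $4793.41 × 0.259 = $1241.49
State tax withheld: $4793.41 × 0.021 = $100.66
Local income tax: $4793.41 × 0.005 = $23.97
OASDI: $5378.07 × 0.0681 = $366.25
State disability insurance: $5378.07 × 0.0177 = $95.19
PFL insurance: $5378.07 × 0.015 = $80.67
Total deductions = $443.15 + $141.51 + $1241.49 + $100.66 + $23.97 + $366.25 + $95.19 + $80.67 = $2492.89
Net pay = $5378.07 − $2492.89 = $2885.18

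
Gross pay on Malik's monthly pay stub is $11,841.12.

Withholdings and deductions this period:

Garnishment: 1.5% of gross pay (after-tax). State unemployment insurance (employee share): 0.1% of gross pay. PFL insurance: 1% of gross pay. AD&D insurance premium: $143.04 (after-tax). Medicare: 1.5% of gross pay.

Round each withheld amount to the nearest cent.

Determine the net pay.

$11,212.59

State unemployment insurance (employee share): $11,841.12 × 0.001 = $11.84
PFL insurance: $11,841.12 × 0.01 = $118.41
Medicare: $11,841.12 × 0.015 = $177.62
AD&D insurance premium: $143.04
Garnishment: $11,841.12 × 0.015 = $177.62
Total deductions = $11.84 + $118.41 + $177.62 + $143.04 + $177.62 = $628.53
Net pay = $11,841.12 − $628.53 = $11,212.59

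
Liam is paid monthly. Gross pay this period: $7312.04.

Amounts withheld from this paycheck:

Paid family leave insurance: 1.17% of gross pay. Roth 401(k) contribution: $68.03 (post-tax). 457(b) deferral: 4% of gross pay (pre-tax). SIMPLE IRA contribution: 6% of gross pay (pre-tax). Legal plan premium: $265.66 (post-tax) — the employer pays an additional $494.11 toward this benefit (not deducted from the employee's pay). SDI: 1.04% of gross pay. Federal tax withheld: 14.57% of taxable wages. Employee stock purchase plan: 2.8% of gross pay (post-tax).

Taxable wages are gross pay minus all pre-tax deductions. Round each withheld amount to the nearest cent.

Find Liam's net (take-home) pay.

$4921.98

SIMPLE IRA contribution: $7312.04 × 0.06 = $438.72
457(b) deferral: $7312.04 × 0.04 = $292.48
Pre-tax total = $438.72 + $292.48 = $731.20
Taxable wages = $7312.04 − $731.20 = $6580.84
Federal tax withheld: $6580.84 × 0.1457 = $958.83
Paid family leave insurance: $7312.04 × 0.0117 = $85.55
SDI: $7312.04 × 0.0104 = $76.05
Legal plan premium: $265.66
Roth 401(k) contribution: $68.03
Employee stock purchase plan: $7312.04 × 0.028 = $204.74
(Employer's $494.11 toward legal plan premium is not withheld from the employee.)
Total deductions = $438.72 + $292.48 + $958.83 + $85.55 + $76.05 + $265.66 + $68.03 + $204.74 = $2390.06
Net pay = $7312.04 − $2390.06 = $4921.98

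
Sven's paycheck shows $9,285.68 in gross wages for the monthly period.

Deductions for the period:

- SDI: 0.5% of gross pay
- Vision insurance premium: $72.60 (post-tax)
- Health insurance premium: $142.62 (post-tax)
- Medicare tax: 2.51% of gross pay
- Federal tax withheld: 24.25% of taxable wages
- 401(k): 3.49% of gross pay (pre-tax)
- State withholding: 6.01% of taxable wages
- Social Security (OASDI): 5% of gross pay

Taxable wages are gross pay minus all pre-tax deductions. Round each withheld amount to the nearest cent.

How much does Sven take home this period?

$5,290.83

401(k): $9,285.68 × 0.0349 = $324.07
Taxable wages = $9,285.68 − $324.07 = $8,961.61
Federal tax withheld: $8,961.61 × 0.2425 = $2,173.19
State withholding: $8,961.61 × 0.0601 = $538.59
Medicare tax: $9,285.68 × 0.0251 = $233.07
Social Security (OASDI): $9,285.68 × 0.05 = $464.28
SDI: $9,285.68 × 0.005 = $46.43
Health insurance premium: $142.62
Vision insurance premium: $72.60
Total deductions = $324.07 + $2,173.19 + $538.59 + $233.07 + $464.28 + $46.43 + $142.62 + $72.60 = $3,994.85
Net pay = $9,285.68 − $3,994.85 = $5,290.83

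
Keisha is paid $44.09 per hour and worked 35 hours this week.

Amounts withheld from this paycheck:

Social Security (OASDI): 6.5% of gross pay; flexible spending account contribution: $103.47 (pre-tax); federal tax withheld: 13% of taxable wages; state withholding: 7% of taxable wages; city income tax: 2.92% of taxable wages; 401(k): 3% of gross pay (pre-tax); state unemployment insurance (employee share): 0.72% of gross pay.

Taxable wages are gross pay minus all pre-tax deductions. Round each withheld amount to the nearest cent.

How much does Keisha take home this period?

Gross pay: 35 × $44.09 = $1,543.15
401(k): $1,543.15 × 0.03 = $46.29
Flexible spending account contribution: $103.47
Pre-tax total = $46.29 + $103.47 = $149.76
Taxable wages = $1,543.15 − $149.76 = $1,393.39
State withholding: $1,393.39 × 0.07 = $97.54
City income tax: $1,393.39 × 0.0292 = $40.69
Federal tax withheld: $1,393.39 × 0.13 = $181.14
Social Security (OASDI): $1,543.15 × 0.065 = $100.30
State unemployment insurance (employee share): $1,543.15 × 0.0072 = $11.11
Total deductions = $46.29 + $103.47 + $97.54 + $40.69 + $181.14 + $100.30 + $11.11 = $580.54
Net pay = $1,543.15 − $580.54 = $962.61

$962.61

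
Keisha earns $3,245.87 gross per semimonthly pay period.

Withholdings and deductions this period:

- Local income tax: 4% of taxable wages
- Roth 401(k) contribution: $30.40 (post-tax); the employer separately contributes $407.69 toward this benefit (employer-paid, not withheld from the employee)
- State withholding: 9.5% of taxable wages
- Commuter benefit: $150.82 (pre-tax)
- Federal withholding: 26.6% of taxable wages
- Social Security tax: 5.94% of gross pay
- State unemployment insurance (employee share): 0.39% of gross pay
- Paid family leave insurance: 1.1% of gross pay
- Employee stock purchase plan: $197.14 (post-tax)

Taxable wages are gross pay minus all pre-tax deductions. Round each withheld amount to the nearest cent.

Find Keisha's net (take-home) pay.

$1,385.24

Commuter benefit: $150.82
Taxable wages = $3,245.87 − $150.82 = $3,095.05
Local income tax: $3,095.05 × 0.04 = $123.80
Federal withholding: $3,095.05 × 0.266 = $823.28
State withholding: $3,095.05 × 0.095 = $294.03
Paid family leave insurance: $3,245.87 × 0.011 = $35.70
State unemployment insurance (employee share): $3,245.87 × 0.0039 = $12.66
Social Security tax: $3,245.87 × 0.0594 = $192.80
Roth 401(k) contribution: $30.40
Employee stock purchase plan: $197.14
(Employer's $407.69 toward Roth 401(k) contribution is not withheld from the employee.)
Total deductions = $150.82 + $123.80 + $823.28 + $294.03 + $35.70 + $12.66 + $192.80 + $30.40 + $197.14 = $1,860.63
Net pay = $3,245.87 − $1,860.63 = $1,385.24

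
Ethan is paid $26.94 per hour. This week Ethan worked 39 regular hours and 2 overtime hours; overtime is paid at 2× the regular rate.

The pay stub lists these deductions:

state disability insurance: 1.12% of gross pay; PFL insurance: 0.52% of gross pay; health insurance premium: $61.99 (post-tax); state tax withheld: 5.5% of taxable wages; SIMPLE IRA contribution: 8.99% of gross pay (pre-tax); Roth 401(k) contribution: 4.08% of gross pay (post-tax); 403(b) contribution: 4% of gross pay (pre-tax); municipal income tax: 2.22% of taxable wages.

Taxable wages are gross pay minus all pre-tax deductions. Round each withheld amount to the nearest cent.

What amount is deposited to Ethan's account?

$801.88

Regular pay: 39 × $26.94 = $1,050.66
Overtime pay: 2 × $26.94 × 2 = $107.76
Gross pay = $1,050.66 + $107.76 = $1,158.42
SIMPLE IRA contribution: $1,158.42 × 0.0899 = $104.14
403(b) contribution: $1,158.42 × 0.04 = $46.34
Pre-tax total = $104.14 + $46.34 = $150.48
Taxable wages = $1,158.42 − $150.48 = $1,007.94
Municipal income tax: $1,007.94 × 0.0222 = $22.38
State tax withheld: $1,007.94 × 0.055 = $55.44
PFL insurance: $1,158.42 × 0.0052 = $6.02
State disability insurance: $1,158.42 × 0.0112 = $12.97
Health insurance premium: $61.99
Roth 401(k) contribution: $1,158.42 × 0.0408 = $47.26
Total deductions = $104.14 + $46.34 + $22.38 + $55.44 + $6.02 + $12.97 + $61.99 + $47.26 = $356.54
Net pay = $1,158.42 − $356.54 = $801.88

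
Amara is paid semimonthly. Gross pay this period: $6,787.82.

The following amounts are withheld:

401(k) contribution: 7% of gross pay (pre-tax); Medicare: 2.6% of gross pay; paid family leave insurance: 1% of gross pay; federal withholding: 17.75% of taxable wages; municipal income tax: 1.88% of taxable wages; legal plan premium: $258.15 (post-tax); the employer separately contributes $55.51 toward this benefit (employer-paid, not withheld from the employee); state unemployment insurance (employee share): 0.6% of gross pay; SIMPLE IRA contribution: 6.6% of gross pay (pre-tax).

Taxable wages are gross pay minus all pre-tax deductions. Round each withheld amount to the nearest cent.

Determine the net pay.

$4,170.19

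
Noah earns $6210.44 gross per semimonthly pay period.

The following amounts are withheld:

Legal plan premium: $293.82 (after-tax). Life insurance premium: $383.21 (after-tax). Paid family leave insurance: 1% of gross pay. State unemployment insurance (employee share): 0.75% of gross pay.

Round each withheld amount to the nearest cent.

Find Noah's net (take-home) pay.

State unemployment insurance (employee share): $6210.44 × 0.0075 = $46.58
Paid family leave insurance: $6210.44 × 0.01 = $62.10
Life insurance premium: $383.21
Legal plan premium: $293.82
Total deductions = $46.58 + $62.10 + $383.21 + $293.82 = $785.71
Net pay = $6210.44 − $785.71 = $5424.73

$5424.73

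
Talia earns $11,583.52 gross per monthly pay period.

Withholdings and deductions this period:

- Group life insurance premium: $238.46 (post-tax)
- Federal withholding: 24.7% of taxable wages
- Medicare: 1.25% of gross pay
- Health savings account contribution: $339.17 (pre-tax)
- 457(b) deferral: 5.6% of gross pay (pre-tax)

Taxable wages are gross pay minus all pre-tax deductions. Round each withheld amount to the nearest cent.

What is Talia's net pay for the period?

457(b) deferral: $11,583.52 × 0.056 = $648.68
Health savings account contribution: $339.17
Pre-tax total = $648.68 + $339.17 = $987.85
Taxable wages = $11,583.52 − $987.85 = $10,595.67
Federal withholding: $10,595.67 × 0.247 = $2,617.13
Medicare: $11,583.52 × 0.0125 = $144.79
Group life insurance premium: $238.46
Total deductions = $648.68 + $339.17 + $2,617.13 + $144.79 + $238.46 = $3,988.23
Net pay = $11,583.52 − $3,988.23 = $7,595.29

$7,595.29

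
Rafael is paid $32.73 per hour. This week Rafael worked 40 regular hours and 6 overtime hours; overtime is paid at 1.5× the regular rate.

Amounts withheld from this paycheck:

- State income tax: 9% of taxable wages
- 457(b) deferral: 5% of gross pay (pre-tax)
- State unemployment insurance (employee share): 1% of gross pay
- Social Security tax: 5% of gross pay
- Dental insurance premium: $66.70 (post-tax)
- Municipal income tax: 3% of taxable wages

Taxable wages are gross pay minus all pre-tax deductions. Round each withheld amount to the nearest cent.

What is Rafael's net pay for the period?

$1,177.82

Regular pay: 40 × $32.73 = $1,309.20
Overtime pay: 6 × $32.73 × 1.5 = $294.57
Gross pay = $1,309.20 + $294.57 = $1,603.77
457(b) deferral: $1,603.77 × 0.05 = $80.19
Taxable wages = $1,603.77 − $80.19 = $1,523.58
State income tax: $1,523.58 × 0.09 = $137.12
Municipal income tax: $1,523.58 × 0.03 = $45.71
State unemployment insurance (employee share): $1,603.77 × 0.01 = $16.04
Social Security tax: $1,603.77 × 0.05 = $80.19
Dental insurance premium: $66.70
Total deductions = $80.19 + $137.12 + $45.71 + $16.04 + $80.19 + $66.70 = $425.95
Net pay = $1,603.77 − $425.95 = $1,177.82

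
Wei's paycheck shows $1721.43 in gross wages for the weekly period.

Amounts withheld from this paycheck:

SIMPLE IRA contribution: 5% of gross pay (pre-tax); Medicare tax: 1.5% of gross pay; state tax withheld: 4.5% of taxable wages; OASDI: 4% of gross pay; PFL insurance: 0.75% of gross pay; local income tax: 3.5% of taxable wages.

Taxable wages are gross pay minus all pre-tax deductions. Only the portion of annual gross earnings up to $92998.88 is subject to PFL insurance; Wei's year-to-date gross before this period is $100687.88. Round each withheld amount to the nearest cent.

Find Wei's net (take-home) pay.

$1409.85

SIMPLE IRA contribution: $1721.43 × 0.05 = $86.07
Taxable wages = $1721.43 − $86.07 = $1635.36
State tax withheld: $1635.36 × 0.045 = $73.59
Local income tax: $1635.36 × 0.035 = $57.24
PFL insurance: annual cap $92998.88 already reached (YTD $100687.88), so $0.00
Medicare tax: $1721.43 × 0.015 = $25.82
OASDI: $1721.43 × 0.04 = $68.86
Total deductions = $86.07 + $73.59 + $57.24 + $0.00 + $25.82 + $68.86 = $311.58
Net pay = $1721.43 − $311.58 = $1409.85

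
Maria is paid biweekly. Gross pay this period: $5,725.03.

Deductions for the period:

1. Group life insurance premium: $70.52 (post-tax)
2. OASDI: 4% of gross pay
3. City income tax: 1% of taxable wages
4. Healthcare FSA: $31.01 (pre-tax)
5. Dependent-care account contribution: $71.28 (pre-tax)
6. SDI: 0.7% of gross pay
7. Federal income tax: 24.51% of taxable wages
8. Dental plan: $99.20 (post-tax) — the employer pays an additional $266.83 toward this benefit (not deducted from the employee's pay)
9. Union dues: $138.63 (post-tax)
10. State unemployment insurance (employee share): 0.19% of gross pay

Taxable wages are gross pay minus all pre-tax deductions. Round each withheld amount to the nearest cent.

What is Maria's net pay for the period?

$3,600.07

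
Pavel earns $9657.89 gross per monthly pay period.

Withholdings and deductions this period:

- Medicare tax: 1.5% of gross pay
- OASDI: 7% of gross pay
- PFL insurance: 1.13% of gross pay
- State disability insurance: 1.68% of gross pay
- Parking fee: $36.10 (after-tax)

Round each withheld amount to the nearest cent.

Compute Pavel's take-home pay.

OASDI: $9657.89 × 0.07 = $676.05
Medicare tax: $9657.89 × 0.015 = $144.87
PFL insurance: $9657.89 × 0.0113 = $109.13
State disability insurance: $9657.89 × 0.0168 = $162.25
Parking fee: $36.10
Total deductions = $676.05 + $144.87 + $109.13 + $162.25 + $36.10 = $1128.40
Net pay = $9657.89 − $1128.40 = $8529.49

$8529.49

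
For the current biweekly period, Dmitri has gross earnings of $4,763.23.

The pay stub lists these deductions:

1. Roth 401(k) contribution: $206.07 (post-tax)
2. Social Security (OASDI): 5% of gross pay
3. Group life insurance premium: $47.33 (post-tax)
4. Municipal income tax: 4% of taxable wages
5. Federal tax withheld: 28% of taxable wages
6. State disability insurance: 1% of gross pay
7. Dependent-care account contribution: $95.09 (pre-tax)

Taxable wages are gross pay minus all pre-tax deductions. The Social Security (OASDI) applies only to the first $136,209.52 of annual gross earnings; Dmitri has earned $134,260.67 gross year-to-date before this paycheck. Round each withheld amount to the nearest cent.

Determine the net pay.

$2,775.86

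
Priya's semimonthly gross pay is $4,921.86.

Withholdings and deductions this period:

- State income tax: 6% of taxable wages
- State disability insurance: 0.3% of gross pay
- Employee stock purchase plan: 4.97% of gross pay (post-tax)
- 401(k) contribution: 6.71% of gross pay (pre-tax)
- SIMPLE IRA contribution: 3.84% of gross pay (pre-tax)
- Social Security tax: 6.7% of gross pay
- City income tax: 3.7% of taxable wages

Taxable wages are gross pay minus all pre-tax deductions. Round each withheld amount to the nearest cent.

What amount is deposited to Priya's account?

401(k) contribution: $4,921.86 × 0.0671 = $330.26
SIMPLE IRA contribution: $4,921.86 × 0.0384 = $189.00
Pre-tax total = $330.26 + $189.00 = $519.26
Taxable wages = $4,921.86 − $519.26 = $4,402.60
City income tax: $4,402.60 × 0.037 = $162.90
State income tax: $4,402.60 × 0.06 = $264.16
State disability insurance: $4,921.86 × 0.003 = $14.77
Social Security tax: $4,921.86 × 0.067 = $329.76
Employee stock purchase plan: $4,921.86 × 0.0497 = $244.62
Total deductions = $330.26 + $189.00 + $162.90 + $264.16 + $14.77 + $329.76 + $244.62 = $1,535.47
Net pay = $4,921.86 − $1,535.47 = $3,386.39

$3,386.39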